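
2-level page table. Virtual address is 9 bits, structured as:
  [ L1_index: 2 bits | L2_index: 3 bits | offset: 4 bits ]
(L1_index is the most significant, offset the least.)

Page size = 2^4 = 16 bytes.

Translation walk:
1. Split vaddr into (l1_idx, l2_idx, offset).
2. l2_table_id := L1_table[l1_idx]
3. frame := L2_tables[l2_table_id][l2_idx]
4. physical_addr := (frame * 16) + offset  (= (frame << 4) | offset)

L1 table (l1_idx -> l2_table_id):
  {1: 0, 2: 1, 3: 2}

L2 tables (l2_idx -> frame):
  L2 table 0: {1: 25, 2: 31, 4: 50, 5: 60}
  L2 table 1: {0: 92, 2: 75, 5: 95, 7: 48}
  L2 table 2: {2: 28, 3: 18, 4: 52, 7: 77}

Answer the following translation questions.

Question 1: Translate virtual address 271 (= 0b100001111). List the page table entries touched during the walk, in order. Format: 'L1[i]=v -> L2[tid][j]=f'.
vaddr = 271 = 0b100001111
Split: l1_idx=2, l2_idx=0, offset=15

Answer: L1[2]=1 -> L2[1][0]=92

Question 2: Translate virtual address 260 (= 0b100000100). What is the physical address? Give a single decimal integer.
Answer: 1476

Derivation:
vaddr = 260 = 0b100000100
Split: l1_idx=2, l2_idx=0, offset=4
L1[2] = 1
L2[1][0] = 92
paddr = 92 * 16 + 4 = 1476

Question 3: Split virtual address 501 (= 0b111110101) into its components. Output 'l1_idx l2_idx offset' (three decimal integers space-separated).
Answer: 3 7 5

Derivation:
vaddr = 501 = 0b111110101
  top 2 bits -> l1_idx = 3
  next 3 bits -> l2_idx = 7
  bottom 4 bits -> offset = 5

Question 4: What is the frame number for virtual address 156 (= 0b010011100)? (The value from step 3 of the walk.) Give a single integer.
Answer: 25

Derivation:
vaddr = 156: l1_idx=1, l2_idx=1
L1[1] = 0; L2[0][1] = 25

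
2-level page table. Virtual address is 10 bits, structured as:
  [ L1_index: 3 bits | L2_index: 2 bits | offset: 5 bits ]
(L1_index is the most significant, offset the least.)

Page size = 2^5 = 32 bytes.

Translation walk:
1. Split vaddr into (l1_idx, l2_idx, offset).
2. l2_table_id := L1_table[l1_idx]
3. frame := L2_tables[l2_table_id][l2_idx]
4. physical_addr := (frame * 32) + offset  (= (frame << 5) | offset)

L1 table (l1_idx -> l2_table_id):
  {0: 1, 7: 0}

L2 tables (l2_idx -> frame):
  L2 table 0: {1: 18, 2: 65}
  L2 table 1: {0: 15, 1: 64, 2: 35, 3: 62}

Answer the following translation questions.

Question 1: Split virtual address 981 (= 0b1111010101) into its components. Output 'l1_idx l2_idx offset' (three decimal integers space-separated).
vaddr = 981 = 0b1111010101
  top 3 bits -> l1_idx = 7
  next 2 bits -> l2_idx = 2
  bottom 5 bits -> offset = 21

Answer: 7 2 21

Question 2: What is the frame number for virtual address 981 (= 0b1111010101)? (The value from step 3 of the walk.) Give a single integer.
Answer: 65

Derivation:
vaddr = 981: l1_idx=7, l2_idx=2
L1[7] = 0; L2[0][2] = 65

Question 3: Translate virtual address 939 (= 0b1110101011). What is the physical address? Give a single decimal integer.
vaddr = 939 = 0b1110101011
Split: l1_idx=7, l2_idx=1, offset=11
L1[7] = 0
L2[0][1] = 18
paddr = 18 * 32 + 11 = 587

Answer: 587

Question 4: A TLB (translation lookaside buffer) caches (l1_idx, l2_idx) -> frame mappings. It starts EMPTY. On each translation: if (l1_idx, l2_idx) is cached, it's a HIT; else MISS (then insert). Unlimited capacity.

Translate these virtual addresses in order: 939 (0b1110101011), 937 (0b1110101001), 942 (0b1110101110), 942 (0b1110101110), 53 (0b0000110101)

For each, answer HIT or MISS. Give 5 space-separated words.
Answer: MISS HIT HIT HIT MISS

Derivation:
vaddr=939: (7,1) not in TLB -> MISS, insert
vaddr=937: (7,1) in TLB -> HIT
vaddr=942: (7,1) in TLB -> HIT
vaddr=942: (7,1) in TLB -> HIT
vaddr=53: (0,1) not in TLB -> MISS, insert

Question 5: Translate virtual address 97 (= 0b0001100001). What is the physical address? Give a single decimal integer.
vaddr = 97 = 0b0001100001
Split: l1_idx=0, l2_idx=3, offset=1
L1[0] = 1
L2[1][3] = 62
paddr = 62 * 32 + 1 = 1985

Answer: 1985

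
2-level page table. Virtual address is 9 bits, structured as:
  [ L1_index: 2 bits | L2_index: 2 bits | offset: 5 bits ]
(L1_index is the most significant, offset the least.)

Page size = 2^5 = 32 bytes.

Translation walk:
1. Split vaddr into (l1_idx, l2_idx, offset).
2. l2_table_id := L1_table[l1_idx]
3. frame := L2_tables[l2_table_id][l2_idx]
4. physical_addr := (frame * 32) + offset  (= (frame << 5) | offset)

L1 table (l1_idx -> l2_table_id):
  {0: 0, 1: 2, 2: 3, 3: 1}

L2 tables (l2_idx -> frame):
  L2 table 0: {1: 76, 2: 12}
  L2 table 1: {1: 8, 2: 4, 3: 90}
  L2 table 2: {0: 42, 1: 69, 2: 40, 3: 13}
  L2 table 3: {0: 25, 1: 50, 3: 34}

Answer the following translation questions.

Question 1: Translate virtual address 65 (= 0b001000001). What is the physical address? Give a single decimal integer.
vaddr = 65 = 0b001000001
Split: l1_idx=0, l2_idx=2, offset=1
L1[0] = 0
L2[0][2] = 12
paddr = 12 * 32 + 1 = 385

Answer: 385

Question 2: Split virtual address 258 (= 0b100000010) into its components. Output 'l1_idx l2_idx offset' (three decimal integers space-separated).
vaddr = 258 = 0b100000010
  top 2 bits -> l1_idx = 2
  next 2 bits -> l2_idx = 0
  bottom 5 bits -> offset = 2

Answer: 2 0 2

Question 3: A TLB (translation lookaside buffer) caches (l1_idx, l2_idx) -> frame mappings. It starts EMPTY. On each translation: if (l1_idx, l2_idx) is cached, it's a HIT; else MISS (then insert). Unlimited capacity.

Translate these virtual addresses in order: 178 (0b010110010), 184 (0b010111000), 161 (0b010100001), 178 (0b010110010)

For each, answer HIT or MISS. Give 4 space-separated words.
Answer: MISS HIT HIT HIT

Derivation:
vaddr=178: (1,1) not in TLB -> MISS, insert
vaddr=184: (1,1) in TLB -> HIT
vaddr=161: (1,1) in TLB -> HIT
vaddr=178: (1,1) in TLB -> HIT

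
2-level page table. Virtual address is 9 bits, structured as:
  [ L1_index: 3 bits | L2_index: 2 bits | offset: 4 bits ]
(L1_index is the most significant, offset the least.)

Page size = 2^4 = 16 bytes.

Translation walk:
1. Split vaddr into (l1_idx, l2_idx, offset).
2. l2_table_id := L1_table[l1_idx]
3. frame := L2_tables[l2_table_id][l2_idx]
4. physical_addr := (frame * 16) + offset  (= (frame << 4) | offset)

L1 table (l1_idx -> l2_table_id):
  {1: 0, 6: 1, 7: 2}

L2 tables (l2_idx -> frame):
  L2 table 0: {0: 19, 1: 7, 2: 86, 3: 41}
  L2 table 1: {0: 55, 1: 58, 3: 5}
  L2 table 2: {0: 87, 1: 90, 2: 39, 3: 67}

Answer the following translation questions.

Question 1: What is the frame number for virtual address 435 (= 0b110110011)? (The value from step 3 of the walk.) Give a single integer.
vaddr = 435: l1_idx=6, l2_idx=3
L1[6] = 1; L2[1][3] = 5

Answer: 5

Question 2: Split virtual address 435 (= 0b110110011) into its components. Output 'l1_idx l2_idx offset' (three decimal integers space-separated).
vaddr = 435 = 0b110110011
  top 3 bits -> l1_idx = 6
  next 2 bits -> l2_idx = 3
  bottom 4 bits -> offset = 3

Answer: 6 3 3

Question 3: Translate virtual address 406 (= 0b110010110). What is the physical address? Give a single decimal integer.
Answer: 934

Derivation:
vaddr = 406 = 0b110010110
Split: l1_idx=6, l2_idx=1, offset=6
L1[6] = 1
L2[1][1] = 58
paddr = 58 * 16 + 6 = 934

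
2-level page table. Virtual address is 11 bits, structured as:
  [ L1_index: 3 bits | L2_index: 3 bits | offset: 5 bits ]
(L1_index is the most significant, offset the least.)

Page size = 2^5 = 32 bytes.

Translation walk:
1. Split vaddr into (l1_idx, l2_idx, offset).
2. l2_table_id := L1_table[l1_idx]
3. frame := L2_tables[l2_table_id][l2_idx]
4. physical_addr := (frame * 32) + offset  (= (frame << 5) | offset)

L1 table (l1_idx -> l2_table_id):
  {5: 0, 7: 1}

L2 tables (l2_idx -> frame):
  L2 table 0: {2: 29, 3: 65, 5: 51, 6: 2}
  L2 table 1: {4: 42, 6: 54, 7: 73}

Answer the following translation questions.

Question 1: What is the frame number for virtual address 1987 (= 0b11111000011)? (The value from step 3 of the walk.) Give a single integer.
vaddr = 1987: l1_idx=7, l2_idx=6
L1[7] = 1; L2[1][6] = 54

Answer: 54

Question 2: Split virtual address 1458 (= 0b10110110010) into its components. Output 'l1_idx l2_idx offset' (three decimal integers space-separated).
Answer: 5 5 18

Derivation:
vaddr = 1458 = 0b10110110010
  top 3 bits -> l1_idx = 5
  next 3 bits -> l2_idx = 5
  bottom 5 bits -> offset = 18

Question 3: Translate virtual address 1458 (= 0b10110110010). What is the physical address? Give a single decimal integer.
Answer: 1650

Derivation:
vaddr = 1458 = 0b10110110010
Split: l1_idx=5, l2_idx=5, offset=18
L1[5] = 0
L2[0][5] = 51
paddr = 51 * 32 + 18 = 1650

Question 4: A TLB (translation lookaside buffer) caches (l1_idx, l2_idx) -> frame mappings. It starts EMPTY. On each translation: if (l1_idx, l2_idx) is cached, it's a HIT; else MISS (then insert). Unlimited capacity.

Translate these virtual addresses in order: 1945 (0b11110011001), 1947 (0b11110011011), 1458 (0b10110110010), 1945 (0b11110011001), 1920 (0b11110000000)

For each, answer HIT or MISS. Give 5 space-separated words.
Answer: MISS HIT MISS HIT HIT

Derivation:
vaddr=1945: (7,4) not in TLB -> MISS, insert
vaddr=1947: (7,4) in TLB -> HIT
vaddr=1458: (5,5) not in TLB -> MISS, insert
vaddr=1945: (7,4) in TLB -> HIT
vaddr=1920: (7,4) in TLB -> HIT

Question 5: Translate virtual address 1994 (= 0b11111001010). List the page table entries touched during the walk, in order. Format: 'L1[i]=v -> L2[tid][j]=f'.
vaddr = 1994 = 0b11111001010
Split: l1_idx=7, l2_idx=6, offset=10

Answer: L1[7]=1 -> L2[1][6]=54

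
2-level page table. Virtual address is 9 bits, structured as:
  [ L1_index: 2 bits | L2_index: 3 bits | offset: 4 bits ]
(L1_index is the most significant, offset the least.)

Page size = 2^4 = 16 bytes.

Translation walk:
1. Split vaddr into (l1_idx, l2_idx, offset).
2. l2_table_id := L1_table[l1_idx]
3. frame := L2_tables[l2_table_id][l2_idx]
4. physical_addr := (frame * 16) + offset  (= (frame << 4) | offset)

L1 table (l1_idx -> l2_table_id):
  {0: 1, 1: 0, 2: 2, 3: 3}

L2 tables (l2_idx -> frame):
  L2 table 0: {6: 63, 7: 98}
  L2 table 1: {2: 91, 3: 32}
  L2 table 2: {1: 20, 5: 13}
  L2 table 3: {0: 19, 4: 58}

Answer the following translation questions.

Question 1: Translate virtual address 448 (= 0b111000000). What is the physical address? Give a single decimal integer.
Answer: 928

Derivation:
vaddr = 448 = 0b111000000
Split: l1_idx=3, l2_idx=4, offset=0
L1[3] = 3
L2[3][4] = 58
paddr = 58 * 16 + 0 = 928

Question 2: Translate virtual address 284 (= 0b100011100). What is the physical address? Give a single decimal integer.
Answer: 332

Derivation:
vaddr = 284 = 0b100011100
Split: l1_idx=2, l2_idx=1, offset=12
L1[2] = 2
L2[2][1] = 20
paddr = 20 * 16 + 12 = 332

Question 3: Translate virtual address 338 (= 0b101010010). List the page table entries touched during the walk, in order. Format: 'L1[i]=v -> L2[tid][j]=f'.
Answer: L1[2]=2 -> L2[2][5]=13

Derivation:
vaddr = 338 = 0b101010010
Split: l1_idx=2, l2_idx=5, offset=2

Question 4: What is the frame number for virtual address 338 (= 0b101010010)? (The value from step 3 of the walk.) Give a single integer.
Answer: 13

Derivation:
vaddr = 338: l1_idx=2, l2_idx=5
L1[2] = 2; L2[2][5] = 13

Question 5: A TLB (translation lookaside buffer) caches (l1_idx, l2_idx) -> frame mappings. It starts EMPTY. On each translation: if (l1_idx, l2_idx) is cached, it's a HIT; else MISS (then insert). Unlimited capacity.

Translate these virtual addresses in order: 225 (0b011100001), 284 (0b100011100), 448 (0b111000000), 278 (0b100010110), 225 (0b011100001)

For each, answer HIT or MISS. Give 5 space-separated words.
vaddr=225: (1,6) not in TLB -> MISS, insert
vaddr=284: (2,1) not in TLB -> MISS, insert
vaddr=448: (3,4) not in TLB -> MISS, insert
vaddr=278: (2,1) in TLB -> HIT
vaddr=225: (1,6) in TLB -> HIT

Answer: MISS MISS MISS HIT HIT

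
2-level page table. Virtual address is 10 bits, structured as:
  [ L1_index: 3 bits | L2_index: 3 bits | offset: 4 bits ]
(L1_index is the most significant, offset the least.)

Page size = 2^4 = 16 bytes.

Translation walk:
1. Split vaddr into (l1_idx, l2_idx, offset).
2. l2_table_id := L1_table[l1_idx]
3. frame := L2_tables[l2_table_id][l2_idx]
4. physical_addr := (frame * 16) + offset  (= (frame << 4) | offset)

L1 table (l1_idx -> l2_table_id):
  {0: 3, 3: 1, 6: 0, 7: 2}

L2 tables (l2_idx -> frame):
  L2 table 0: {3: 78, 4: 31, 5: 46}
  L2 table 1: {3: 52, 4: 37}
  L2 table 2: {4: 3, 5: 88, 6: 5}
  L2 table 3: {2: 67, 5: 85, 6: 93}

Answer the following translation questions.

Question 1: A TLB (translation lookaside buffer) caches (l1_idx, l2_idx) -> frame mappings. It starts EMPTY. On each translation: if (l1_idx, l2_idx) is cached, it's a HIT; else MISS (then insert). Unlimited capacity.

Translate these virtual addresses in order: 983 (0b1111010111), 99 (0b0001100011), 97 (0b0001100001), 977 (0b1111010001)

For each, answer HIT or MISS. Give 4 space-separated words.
Answer: MISS MISS HIT HIT

Derivation:
vaddr=983: (7,5) not in TLB -> MISS, insert
vaddr=99: (0,6) not in TLB -> MISS, insert
vaddr=97: (0,6) in TLB -> HIT
vaddr=977: (7,5) in TLB -> HIT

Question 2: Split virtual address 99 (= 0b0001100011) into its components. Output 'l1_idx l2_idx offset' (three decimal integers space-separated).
vaddr = 99 = 0b0001100011
  top 3 bits -> l1_idx = 0
  next 3 bits -> l2_idx = 6
  bottom 4 bits -> offset = 3

Answer: 0 6 3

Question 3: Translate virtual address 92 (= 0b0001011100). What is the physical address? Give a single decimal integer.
vaddr = 92 = 0b0001011100
Split: l1_idx=0, l2_idx=5, offset=12
L1[0] = 3
L2[3][5] = 85
paddr = 85 * 16 + 12 = 1372

Answer: 1372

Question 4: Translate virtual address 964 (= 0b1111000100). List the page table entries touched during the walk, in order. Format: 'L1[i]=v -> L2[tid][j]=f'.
vaddr = 964 = 0b1111000100
Split: l1_idx=7, l2_idx=4, offset=4

Answer: L1[7]=2 -> L2[2][4]=3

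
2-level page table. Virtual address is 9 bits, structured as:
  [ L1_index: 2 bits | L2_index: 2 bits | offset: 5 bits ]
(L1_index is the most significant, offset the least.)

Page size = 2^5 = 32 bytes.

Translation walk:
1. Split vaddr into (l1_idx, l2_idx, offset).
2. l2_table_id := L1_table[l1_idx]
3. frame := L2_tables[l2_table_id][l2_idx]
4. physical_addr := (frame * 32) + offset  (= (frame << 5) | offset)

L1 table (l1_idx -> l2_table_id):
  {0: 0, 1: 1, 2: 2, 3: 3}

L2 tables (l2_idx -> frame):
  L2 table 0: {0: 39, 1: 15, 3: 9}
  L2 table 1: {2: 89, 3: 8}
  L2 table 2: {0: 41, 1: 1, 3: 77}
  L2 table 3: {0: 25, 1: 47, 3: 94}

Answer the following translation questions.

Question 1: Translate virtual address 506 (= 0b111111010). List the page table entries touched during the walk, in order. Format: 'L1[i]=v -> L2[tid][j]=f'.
Answer: L1[3]=3 -> L2[3][3]=94

Derivation:
vaddr = 506 = 0b111111010
Split: l1_idx=3, l2_idx=3, offset=26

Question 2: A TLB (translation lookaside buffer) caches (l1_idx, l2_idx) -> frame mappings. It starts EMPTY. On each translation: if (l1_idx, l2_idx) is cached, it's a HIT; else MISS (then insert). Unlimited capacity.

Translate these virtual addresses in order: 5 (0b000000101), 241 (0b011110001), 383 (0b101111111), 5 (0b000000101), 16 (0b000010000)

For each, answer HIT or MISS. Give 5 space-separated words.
vaddr=5: (0,0) not in TLB -> MISS, insert
vaddr=241: (1,3) not in TLB -> MISS, insert
vaddr=383: (2,3) not in TLB -> MISS, insert
vaddr=5: (0,0) in TLB -> HIT
vaddr=16: (0,0) in TLB -> HIT

Answer: MISS MISS MISS HIT HIT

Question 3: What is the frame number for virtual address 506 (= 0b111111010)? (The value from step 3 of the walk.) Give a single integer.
vaddr = 506: l1_idx=3, l2_idx=3
L1[3] = 3; L2[3][3] = 94

Answer: 94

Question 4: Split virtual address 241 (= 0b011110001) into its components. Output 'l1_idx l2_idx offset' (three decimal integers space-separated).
vaddr = 241 = 0b011110001
  top 2 bits -> l1_idx = 1
  next 2 bits -> l2_idx = 3
  bottom 5 bits -> offset = 17

Answer: 1 3 17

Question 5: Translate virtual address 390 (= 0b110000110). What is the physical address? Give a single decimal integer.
Answer: 806

Derivation:
vaddr = 390 = 0b110000110
Split: l1_idx=3, l2_idx=0, offset=6
L1[3] = 3
L2[3][0] = 25
paddr = 25 * 32 + 6 = 806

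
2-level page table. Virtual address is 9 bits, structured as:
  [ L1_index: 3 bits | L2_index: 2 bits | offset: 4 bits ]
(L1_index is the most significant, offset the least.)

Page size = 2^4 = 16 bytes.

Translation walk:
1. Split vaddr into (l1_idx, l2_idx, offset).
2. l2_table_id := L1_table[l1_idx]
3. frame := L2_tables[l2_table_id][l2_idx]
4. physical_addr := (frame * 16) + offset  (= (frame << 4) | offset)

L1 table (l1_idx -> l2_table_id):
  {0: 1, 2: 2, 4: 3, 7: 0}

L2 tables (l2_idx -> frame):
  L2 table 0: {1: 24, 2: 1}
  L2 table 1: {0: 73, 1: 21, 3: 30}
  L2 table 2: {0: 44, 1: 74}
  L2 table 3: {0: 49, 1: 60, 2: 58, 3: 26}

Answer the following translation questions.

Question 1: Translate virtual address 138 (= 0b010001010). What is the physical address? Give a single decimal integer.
Answer: 714

Derivation:
vaddr = 138 = 0b010001010
Split: l1_idx=2, l2_idx=0, offset=10
L1[2] = 2
L2[2][0] = 44
paddr = 44 * 16 + 10 = 714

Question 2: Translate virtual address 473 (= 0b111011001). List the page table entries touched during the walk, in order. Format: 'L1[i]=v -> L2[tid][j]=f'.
Answer: L1[7]=0 -> L2[0][1]=24

Derivation:
vaddr = 473 = 0b111011001
Split: l1_idx=7, l2_idx=1, offset=9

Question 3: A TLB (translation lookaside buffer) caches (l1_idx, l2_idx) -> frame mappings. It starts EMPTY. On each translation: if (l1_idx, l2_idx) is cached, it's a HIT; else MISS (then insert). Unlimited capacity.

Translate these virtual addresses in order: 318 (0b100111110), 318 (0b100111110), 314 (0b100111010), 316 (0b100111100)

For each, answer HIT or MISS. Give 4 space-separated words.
Answer: MISS HIT HIT HIT

Derivation:
vaddr=318: (4,3) not in TLB -> MISS, insert
vaddr=318: (4,3) in TLB -> HIT
vaddr=314: (4,3) in TLB -> HIT
vaddr=316: (4,3) in TLB -> HIT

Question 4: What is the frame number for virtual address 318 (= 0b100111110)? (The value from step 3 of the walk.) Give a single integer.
vaddr = 318: l1_idx=4, l2_idx=3
L1[4] = 3; L2[3][3] = 26

Answer: 26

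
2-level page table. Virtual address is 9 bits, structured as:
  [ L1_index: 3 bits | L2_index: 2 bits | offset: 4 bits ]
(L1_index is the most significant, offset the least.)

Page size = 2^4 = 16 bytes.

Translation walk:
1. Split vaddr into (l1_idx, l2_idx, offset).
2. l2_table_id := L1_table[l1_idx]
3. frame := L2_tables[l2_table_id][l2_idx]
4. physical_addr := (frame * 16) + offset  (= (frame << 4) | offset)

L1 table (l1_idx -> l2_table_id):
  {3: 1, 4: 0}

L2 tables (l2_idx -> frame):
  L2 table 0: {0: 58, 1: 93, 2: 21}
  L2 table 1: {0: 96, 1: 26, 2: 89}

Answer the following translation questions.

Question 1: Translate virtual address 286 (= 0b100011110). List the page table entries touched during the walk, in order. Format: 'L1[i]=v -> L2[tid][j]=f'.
Answer: L1[4]=0 -> L2[0][1]=93

Derivation:
vaddr = 286 = 0b100011110
Split: l1_idx=4, l2_idx=1, offset=14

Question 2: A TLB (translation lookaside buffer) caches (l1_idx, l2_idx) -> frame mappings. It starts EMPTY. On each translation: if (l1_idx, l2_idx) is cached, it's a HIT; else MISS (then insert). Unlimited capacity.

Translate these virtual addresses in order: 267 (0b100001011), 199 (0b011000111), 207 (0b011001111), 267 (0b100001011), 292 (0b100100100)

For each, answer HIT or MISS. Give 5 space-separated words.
Answer: MISS MISS HIT HIT MISS

Derivation:
vaddr=267: (4,0) not in TLB -> MISS, insert
vaddr=199: (3,0) not in TLB -> MISS, insert
vaddr=207: (3,0) in TLB -> HIT
vaddr=267: (4,0) in TLB -> HIT
vaddr=292: (4,2) not in TLB -> MISS, insert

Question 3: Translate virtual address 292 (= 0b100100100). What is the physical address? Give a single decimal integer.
vaddr = 292 = 0b100100100
Split: l1_idx=4, l2_idx=2, offset=4
L1[4] = 0
L2[0][2] = 21
paddr = 21 * 16 + 4 = 340

Answer: 340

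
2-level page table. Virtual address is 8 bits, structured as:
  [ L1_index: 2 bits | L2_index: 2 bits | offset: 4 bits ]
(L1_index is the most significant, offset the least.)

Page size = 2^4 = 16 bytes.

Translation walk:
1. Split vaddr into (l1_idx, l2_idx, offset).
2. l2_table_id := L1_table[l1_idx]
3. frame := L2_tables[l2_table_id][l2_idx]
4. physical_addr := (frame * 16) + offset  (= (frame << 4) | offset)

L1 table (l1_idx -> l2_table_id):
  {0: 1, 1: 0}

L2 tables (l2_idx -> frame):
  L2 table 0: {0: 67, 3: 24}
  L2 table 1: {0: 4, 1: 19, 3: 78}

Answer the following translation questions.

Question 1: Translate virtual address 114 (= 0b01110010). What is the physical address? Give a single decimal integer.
Answer: 386

Derivation:
vaddr = 114 = 0b01110010
Split: l1_idx=1, l2_idx=3, offset=2
L1[1] = 0
L2[0][3] = 24
paddr = 24 * 16 + 2 = 386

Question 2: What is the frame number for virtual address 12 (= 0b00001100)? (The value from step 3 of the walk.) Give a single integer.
Answer: 4

Derivation:
vaddr = 12: l1_idx=0, l2_idx=0
L1[0] = 1; L2[1][0] = 4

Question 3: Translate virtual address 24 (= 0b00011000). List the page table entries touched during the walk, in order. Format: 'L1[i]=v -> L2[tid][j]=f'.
vaddr = 24 = 0b00011000
Split: l1_idx=0, l2_idx=1, offset=8

Answer: L1[0]=1 -> L2[1][1]=19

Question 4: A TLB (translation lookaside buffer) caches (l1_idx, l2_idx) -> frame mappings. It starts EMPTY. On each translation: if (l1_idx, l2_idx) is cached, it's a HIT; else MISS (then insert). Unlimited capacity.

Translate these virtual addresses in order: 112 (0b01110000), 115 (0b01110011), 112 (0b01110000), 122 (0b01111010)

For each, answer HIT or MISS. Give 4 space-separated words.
vaddr=112: (1,3) not in TLB -> MISS, insert
vaddr=115: (1,3) in TLB -> HIT
vaddr=112: (1,3) in TLB -> HIT
vaddr=122: (1,3) in TLB -> HIT

Answer: MISS HIT HIT HIT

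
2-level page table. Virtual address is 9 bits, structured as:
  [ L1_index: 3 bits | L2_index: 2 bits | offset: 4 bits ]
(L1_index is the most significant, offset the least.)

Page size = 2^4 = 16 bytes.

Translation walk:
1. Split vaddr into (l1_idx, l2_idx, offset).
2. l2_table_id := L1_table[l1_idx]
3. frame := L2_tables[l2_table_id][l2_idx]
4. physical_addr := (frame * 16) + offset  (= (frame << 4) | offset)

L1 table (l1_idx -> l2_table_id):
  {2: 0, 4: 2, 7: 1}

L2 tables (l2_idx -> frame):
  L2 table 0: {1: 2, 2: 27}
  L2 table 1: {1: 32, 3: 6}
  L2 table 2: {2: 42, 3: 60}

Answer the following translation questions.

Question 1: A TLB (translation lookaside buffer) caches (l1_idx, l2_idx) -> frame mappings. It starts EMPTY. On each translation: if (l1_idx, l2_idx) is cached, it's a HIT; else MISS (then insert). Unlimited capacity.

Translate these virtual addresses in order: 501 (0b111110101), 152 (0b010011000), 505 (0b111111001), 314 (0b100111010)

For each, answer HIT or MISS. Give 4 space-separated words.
vaddr=501: (7,3) not in TLB -> MISS, insert
vaddr=152: (2,1) not in TLB -> MISS, insert
vaddr=505: (7,3) in TLB -> HIT
vaddr=314: (4,3) not in TLB -> MISS, insert

Answer: MISS MISS HIT MISS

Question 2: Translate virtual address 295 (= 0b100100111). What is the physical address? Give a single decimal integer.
vaddr = 295 = 0b100100111
Split: l1_idx=4, l2_idx=2, offset=7
L1[4] = 2
L2[2][2] = 42
paddr = 42 * 16 + 7 = 679

Answer: 679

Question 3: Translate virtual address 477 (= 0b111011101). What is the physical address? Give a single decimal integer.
vaddr = 477 = 0b111011101
Split: l1_idx=7, l2_idx=1, offset=13
L1[7] = 1
L2[1][1] = 32
paddr = 32 * 16 + 13 = 525

Answer: 525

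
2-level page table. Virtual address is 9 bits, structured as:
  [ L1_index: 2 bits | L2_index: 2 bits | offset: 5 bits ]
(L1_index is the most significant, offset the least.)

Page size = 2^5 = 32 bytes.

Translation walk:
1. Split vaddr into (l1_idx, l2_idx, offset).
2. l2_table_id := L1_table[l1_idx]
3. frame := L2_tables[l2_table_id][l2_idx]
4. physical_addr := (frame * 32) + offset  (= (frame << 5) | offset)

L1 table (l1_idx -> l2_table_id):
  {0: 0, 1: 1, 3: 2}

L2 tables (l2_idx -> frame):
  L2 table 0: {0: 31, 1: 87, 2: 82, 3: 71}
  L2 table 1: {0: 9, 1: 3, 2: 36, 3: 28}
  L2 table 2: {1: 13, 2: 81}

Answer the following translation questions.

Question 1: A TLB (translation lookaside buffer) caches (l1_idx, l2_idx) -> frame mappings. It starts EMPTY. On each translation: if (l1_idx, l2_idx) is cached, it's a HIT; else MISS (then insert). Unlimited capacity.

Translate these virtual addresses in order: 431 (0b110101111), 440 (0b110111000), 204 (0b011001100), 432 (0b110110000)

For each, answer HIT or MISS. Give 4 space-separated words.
vaddr=431: (3,1) not in TLB -> MISS, insert
vaddr=440: (3,1) in TLB -> HIT
vaddr=204: (1,2) not in TLB -> MISS, insert
vaddr=432: (3,1) in TLB -> HIT

Answer: MISS HIT MISS HIT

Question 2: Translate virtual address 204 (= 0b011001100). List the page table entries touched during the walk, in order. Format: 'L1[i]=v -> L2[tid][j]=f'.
vaddr = 204 = 0b011001100
Split: l1_idx=1, l2_idx=2, offset=12

Answer: L1[1]=1 -> L2[1][2]=36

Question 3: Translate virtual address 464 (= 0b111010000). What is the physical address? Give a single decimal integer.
Answer: 2608

Derivation:
vaddr = 464 = 0b111010000
Split: l1_idx=3, l2_idx=2, offset=16
L1[3] = 2
L2[2][2] = 81
paddr = 81 * 32 + 16 = 2608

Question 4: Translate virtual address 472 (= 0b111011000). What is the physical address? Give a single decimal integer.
vaddr = 472 = 0b111011000
Split: l1_idx=3, l2_idx=2, offset=24
L1[3] = 2
L2[2][2] = 81
paddr = 81 * 32 + 24 = 2616

Answer: 2616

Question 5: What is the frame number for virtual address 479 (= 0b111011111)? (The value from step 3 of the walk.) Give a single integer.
Answer: 81

Derivation:
vaddr = 479: l1_idx=3, l2_idx=2
L1[3] = 2; L2[2][2] = 81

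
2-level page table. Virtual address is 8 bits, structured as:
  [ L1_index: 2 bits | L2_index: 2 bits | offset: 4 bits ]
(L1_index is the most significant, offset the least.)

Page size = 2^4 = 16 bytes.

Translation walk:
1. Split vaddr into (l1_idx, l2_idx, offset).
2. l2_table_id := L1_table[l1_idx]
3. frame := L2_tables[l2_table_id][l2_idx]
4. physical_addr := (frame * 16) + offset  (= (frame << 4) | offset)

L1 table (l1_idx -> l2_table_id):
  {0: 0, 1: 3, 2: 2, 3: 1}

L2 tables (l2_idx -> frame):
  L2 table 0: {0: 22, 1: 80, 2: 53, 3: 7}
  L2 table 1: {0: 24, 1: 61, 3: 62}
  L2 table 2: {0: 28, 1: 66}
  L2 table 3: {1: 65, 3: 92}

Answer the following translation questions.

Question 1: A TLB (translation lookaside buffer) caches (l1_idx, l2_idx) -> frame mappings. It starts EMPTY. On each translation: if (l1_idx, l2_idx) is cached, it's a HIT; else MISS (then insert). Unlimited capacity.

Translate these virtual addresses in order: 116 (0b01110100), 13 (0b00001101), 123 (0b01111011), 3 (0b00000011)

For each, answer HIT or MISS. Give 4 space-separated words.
Answer: MISS MISS HIT HIT

Derivation:
vaddr=116: (1,3) not in TLB -> MISS, insert
vaddr=13: (0,0) not in TLB -> MISS, insert
vaddr=123: (1,3) in TLB -> HIT
vaddr=3: (0,0) in TLB -> HIT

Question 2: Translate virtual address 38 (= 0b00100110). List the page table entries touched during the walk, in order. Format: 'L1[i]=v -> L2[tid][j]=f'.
Answer: L1[0]=0 -> L2[0][2]=53

Derivation:
vaddr = 38 = 0b00100110
Split: l1_idx=0, l2_idx=2, offset=6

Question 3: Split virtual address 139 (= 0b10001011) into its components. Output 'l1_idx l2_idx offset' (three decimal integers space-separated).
Answer: 2 0 11

Derivation:
vaddr = 139 = 0b10001011
  top 2 bits -> l1_idx = 2
  next 2 bits -> l2_idx = 0
  bottom 4 bits -> offset = 11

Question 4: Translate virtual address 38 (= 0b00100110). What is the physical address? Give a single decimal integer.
Answer: 854

Derivation:
vaddr = 38 = 0b00100110
Split: l1_idx=0, l2_idx=2, offset=6
L1[0] = 0
L2[0][2] = 53
paddr = 53 * 16 + 6 = 854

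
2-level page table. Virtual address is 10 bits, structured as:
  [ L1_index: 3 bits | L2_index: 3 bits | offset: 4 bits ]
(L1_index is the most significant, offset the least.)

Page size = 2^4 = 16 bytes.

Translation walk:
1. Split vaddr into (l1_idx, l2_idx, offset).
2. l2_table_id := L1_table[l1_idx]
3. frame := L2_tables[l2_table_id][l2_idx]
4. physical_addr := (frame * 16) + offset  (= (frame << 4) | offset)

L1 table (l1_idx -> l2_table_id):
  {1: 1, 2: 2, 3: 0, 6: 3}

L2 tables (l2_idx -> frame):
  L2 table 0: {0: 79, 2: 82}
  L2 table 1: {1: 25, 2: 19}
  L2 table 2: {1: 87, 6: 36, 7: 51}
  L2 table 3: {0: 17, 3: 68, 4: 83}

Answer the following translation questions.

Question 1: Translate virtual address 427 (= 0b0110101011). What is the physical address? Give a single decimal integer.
vaddr = 427 = 0b0110101011
Split: l1_idx=3, l2_idx=2, offset=11
L1[3] = 0
L2[0][2] = 82
paddr = 82 * 16 + 11 = 1323

Answer: 1323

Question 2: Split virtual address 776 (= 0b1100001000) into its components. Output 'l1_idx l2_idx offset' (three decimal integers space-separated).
vaddr = 776 = 0b1100001000
  top 3 bits -> l1_idx = 6
  next 3 bits -> l2_idx = 0
  bottom 4 bits -> offset = 8

Answer: 6 0 8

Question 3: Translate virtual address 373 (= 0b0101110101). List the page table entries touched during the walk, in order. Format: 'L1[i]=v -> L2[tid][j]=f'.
Answer: L1[2]=2 -> L2[2][7]=51

Derivation:
vaddr = 373 = 0b0101110101
Split: l1_idx=2, l2_idx=7, offset=5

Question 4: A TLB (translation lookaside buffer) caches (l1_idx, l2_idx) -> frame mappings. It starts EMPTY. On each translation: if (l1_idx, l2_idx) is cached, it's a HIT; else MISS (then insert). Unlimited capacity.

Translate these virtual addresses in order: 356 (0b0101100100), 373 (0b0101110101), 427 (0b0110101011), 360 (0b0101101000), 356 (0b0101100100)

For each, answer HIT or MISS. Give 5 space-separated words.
vaddr=356: (2,6) not in TLB -> MISS, insert
vaddr=373: (2,7) not in TLB -> MISS, insert
vaddr=427: (3,2) not in TLB -> MISS, insert
vaddr=360: (2,6) in TLB -> HIT
vaddr=356: (2,6) in TLB -> HIT

Answer: MISS MISS MISS HIT HIT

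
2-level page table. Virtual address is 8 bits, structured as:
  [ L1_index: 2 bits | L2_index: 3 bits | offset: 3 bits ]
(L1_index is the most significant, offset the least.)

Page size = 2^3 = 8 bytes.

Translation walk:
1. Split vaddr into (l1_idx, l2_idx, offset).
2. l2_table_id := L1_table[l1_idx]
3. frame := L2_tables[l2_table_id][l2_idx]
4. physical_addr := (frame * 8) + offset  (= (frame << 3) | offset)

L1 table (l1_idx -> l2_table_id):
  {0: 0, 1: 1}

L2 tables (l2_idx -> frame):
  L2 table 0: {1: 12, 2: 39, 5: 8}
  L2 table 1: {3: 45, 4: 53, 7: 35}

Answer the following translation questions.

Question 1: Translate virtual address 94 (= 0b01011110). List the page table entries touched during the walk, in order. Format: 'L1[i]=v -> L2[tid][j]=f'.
vaddr = 94 = 0b01011110
Split: l1_idx=1, l2_idx=3, offset=6

Answer: L1[1]=1 -> L2[1][3]=45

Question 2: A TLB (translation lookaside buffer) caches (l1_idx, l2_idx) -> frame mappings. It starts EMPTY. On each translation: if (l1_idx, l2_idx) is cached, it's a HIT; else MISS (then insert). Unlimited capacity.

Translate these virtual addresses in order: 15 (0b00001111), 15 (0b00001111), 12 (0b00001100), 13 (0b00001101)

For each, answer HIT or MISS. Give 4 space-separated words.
Answer: MISS HIT HIT HIT

Derivation:
vaddr=15: (0,1) not in TLB -> MISS, insert
vaddr=15: (0,1) in TLB -> HIT
vaddr=12: (0,1) in TLB -> HIT
vaddr=13: (0,1) in TLB -> HIT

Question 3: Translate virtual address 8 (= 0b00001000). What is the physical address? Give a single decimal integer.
Answer: 96

Derivation:
vaddr = 8 = 0b00001000
Split: l1_idx=0, l2_idx=1, offset=0
L1[0] = 0
L2[0][1] = 12
paddr = 12 * 8 + 0 = 96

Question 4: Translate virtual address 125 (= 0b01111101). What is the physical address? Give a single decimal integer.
vaddr = 125 = 0b01111101
Split: l1_idx=1, l2_idx=7, offset=5
L1[1] = 1
L2[1][7] = 35
paddr = 35 * 8 + 5 = 285

Answer: 285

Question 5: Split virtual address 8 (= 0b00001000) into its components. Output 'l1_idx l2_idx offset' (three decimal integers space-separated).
Answer: 0 1 0

Derivation:
vaddr = 8 = 0b00001000
  top 2 bits -> l1_idx = 0
  next 3 bits -> l2_idx = 1
  bottom 3 bits -> offset = 0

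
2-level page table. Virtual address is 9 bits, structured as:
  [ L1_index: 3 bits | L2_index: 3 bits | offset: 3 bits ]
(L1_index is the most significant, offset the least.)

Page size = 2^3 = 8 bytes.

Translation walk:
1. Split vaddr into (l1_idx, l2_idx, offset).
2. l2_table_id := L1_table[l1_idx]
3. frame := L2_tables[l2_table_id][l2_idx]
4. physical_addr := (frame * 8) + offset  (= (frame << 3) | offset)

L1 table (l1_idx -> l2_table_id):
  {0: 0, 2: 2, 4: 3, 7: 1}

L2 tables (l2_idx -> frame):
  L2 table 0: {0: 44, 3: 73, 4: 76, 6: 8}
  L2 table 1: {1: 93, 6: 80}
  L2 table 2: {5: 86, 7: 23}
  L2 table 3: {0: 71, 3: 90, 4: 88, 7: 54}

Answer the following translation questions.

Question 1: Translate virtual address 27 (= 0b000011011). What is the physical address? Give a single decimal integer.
vaddr = 27 = 0b000011011
Split: l1_idx=0, l2_idx=3, offset=3
L1[0] = 0
L2[0][3] = 73
paddr = 73 * 8 + 3 = 587

Answer: 587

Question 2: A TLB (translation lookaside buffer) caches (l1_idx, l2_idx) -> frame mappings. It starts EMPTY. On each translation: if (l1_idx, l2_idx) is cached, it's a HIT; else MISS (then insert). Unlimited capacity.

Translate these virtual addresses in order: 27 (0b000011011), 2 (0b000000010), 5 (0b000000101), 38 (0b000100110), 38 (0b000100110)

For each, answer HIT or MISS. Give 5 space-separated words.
Answer: MISS MISS HIT MISS HIT

Derivation:
vaddr=27: (0,3) not in TLB -> MISS, insert
vaddr=2: (0,0) not in TLB -> MISS, insert
vaddr=5: (0,0) in TLB -> HIT
vaddr=38: (0,4) not in TLB -> MISS, insert
vaddr=38: (0,4) in TLB -> HIT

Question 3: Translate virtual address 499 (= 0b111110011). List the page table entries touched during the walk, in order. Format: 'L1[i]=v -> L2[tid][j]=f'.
vaddr = 499 = 0b111110011
Split: l1_idx=7, l2_idx=6, offset=3

Answer: L1[7]=1 -> L2[1][6]=80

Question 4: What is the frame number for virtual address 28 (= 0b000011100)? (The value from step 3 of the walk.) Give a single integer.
Answer: 73

Derivation:
vaddr = 28: l1_idx=0, l2_idx=3
L1[0] = 0; L2[0][3] = 73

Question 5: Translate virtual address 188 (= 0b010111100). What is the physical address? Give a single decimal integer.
vaddr = 188 = 0b010111100
Split: l1_idx=2, l2_idx=7, offset=4
L1[2] = 2
L2[2][7] = 23
paddr = 23 * 8 + 4 = 188

Answer: 188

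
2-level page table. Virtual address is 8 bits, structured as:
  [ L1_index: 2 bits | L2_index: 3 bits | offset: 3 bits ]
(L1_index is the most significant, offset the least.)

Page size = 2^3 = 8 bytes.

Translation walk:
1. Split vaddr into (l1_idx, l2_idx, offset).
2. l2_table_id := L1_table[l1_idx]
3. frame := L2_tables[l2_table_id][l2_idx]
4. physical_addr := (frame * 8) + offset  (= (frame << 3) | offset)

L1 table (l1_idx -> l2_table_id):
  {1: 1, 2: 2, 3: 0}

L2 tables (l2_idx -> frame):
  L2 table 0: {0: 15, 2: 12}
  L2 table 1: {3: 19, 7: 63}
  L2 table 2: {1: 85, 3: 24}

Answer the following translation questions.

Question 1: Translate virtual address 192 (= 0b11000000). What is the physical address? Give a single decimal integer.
vaddr = 192 = 0b11000000
Split: l1_idx=3, l2_idx=0, offset=0
L1[3] = 0
L2[0][0] = 15
paddr = 15 * 8 + 0 = 120

Answer: 120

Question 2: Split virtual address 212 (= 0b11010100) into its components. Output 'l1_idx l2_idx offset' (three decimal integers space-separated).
vaddr = 212 = 0b11010100
  top 2 bits -> l1_idx = 3
  next 3 bits -> l2_idx = 2
  bottom 3 bits -> offset = 4

Answer: 3 2 4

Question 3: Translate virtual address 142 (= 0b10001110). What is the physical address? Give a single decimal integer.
Answer: 686

Derivation:
vaddr = 142 = 0b10001110
Split: l1_idx=2, l2_idx=1, offset=6
L1[2] = 2
L2[2][1] = 85
paddr = 85 * 8 + 6 = 686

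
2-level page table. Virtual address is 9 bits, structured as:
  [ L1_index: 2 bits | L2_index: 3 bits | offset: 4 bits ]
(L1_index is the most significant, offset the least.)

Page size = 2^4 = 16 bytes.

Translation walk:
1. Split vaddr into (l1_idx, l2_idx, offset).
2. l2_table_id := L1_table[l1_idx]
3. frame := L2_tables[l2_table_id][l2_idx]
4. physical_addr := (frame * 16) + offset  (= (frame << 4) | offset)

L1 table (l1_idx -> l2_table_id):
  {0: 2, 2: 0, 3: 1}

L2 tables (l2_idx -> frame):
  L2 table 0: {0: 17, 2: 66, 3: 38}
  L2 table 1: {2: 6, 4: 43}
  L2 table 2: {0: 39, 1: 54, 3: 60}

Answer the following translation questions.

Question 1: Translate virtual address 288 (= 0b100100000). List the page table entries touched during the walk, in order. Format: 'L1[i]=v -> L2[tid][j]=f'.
vaddr = 288 = 0b100100000
Split: l1_idx=2, l2_idx=2, offset=0

Answer: L1[2]=0 -> L2[0][2]=66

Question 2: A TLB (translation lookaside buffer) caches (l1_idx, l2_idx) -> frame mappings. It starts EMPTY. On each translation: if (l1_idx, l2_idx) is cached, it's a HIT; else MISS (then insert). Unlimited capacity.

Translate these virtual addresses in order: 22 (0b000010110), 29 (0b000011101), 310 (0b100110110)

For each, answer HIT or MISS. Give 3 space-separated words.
vaddr=22: (0,1) not in TLB -> MISS, insert
vaddr=29: (0,1) in TLB -> HIT
vaddr=310: (2,3) not in TLB -> MISS, insert

Answer: MISS HIT MISS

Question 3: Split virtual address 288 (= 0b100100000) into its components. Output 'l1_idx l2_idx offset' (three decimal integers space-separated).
Answer: 2 2 0

Derivation:
vaddr = 288 = 0b100100000
  top 2 bits -> l1_idx = 2
  next 3 bits -> l2_idx = 2
  bottom 4 bits -> offset = 0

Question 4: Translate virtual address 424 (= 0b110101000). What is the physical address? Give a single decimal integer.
Answer: 104

Derivation:
vaddr = 424 = 0b110101000
Split: l1_idx=3, l2_idx=2, offset=8
L1[3] = 1
L2[1][2] = 6
paddr = 6 * 16 + 8 = 104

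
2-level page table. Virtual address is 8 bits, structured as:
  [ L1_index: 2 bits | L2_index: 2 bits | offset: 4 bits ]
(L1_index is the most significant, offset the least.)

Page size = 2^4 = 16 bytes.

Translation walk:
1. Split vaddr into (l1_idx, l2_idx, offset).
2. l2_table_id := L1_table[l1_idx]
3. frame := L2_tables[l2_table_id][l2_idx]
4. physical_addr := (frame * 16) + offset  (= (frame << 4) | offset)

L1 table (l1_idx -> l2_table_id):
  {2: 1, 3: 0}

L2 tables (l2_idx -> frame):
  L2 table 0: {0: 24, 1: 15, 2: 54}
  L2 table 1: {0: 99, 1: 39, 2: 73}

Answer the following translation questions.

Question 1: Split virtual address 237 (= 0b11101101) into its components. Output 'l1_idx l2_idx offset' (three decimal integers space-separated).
vaddr = 237 = 0b11101101
  top 2 bits -> l1_idx = 3
  next 2 bits -> l2_idx = 2
  bottom 4 bits -> offset = 13

Answer: 3 2 13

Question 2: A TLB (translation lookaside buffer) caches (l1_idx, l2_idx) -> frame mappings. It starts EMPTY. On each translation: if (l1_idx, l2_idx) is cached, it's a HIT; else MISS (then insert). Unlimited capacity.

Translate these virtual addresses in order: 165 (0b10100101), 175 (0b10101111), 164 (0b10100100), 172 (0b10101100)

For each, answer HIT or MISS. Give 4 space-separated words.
Answer: MISS HIT HIT HIT

Derivation:
vaddr=165: (2,2) not in TLB -> MISS, insert
vaddr=175: (2,2) in TLB -> HIT
vaddr=164: (2,2) in TLB -> HIT
vaddr=172: (2,2) in TLB -> HIT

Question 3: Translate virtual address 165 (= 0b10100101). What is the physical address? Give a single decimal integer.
Answer: 1173

Derivation:
vaddr = 165 = 0b10100101
Split: l1_idx=2, l2_idx=2, offset=5
L1[2] = 1
L2[1][2] = 73
paddr = 73 * 16 + 5 = 1173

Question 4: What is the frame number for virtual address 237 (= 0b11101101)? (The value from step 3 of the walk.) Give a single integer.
Answer: 54

Derivation:
vaddr = 237: l1_idx=3, l2_idx=2
L1[3] = 0; L2[0][2] = 54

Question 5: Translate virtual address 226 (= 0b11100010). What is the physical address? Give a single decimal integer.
vaddr = 226 = 0b11100010
Split: l1_idx=3, l2_idx=2, offset=2
L1[3] = 0
L2[0][2] = 54
paddr = 54 * 16 + 2 = 866

Answer: 866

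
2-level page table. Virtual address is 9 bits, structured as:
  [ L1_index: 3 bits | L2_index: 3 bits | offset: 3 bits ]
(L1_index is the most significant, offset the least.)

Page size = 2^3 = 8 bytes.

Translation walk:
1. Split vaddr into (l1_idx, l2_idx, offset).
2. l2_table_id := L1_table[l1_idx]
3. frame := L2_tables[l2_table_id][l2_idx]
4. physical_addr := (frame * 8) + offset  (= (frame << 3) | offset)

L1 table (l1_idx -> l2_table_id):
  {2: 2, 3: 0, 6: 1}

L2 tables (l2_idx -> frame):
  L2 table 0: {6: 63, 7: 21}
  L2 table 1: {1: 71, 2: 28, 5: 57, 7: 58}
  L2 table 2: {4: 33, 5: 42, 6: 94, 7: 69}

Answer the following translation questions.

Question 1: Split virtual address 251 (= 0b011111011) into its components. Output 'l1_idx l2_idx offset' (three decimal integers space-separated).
Answer: 3 7 3

Derivation:
vaddr = 251 = 0b011111011
  top 3 bits -> l1_idx = 3
  next 3 bits -> l2_idx = 7
  bottom 3 bits -> offset = 3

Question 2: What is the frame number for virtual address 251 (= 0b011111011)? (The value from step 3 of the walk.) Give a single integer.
vaddr = 251: l1_idx=3, l2_idx=7
L1[3] = 0; L2[0][7] = 21

Answer: 21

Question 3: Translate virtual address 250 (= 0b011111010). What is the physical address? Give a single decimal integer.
vaddr = 250 = 0b011111010
Split: l1_idx=3, l2_idx=7, offset=2
L1[3] = 0
L2[0][7] = 21
paddr = 21 * 8 + 2 = 170

Answer: 170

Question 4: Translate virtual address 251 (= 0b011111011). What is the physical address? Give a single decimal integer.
vaddr = 251 = 0b011111011
Split: l1_idx=3, l2_idx=7, offset=3
L1[3] = 0
L2[0][7] = 21
paddr = 21 * 8 + 3 = 171

Answer: 171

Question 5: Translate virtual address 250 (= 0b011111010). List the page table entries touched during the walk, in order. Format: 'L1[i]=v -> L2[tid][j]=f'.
Answer: L1[3]=0 -> L2[0][7]=21

Derivation:
vaddr = 250 = 0b011111010
Split: l1_idx=3, l2_idx=7, offset=2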